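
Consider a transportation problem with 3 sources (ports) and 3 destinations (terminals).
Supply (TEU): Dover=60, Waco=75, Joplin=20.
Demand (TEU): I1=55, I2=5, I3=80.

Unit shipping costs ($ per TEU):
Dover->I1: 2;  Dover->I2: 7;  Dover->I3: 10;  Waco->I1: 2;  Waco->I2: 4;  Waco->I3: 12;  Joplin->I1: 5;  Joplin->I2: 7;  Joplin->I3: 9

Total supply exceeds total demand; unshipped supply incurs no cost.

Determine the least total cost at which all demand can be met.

An optimal shipping plan:
  Dover->I3: 60 TEU
  Waco->I1: 55 TEU
  Waco->I2: 5 TEU
  Joplin->I3: 20 TEU
Total cost = $910.

910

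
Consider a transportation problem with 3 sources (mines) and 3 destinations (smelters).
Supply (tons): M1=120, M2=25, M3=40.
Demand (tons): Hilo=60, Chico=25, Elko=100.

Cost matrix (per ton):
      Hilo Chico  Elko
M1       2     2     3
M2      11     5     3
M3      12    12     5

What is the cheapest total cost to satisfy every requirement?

550

One minimum-cost allocation:
  M1 to Hilo: 60 × 2 = 120
  M1 to Chico: 25 × 2 = 50
  M1 to Elko: 35 × 3 = 105
  M2 to Elko: 25 × 3 = 75
  M3 to Elko: 40 × 5 = 200
Total = 120 + 50 + 105 + 75 + 200 = 550.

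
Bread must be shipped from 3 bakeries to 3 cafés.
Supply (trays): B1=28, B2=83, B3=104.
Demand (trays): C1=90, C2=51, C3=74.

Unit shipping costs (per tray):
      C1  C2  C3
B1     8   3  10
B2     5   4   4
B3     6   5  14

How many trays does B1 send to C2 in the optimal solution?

28

Solving gives:
  B1->C2: 28 trays
  B2->C2: 9 trays
  B2->C3: 74 trays
  B3->C1: 90 trays
  B3->C2: 14 trays
Total cost = 1026.
So B1→C2 carries 28 trays.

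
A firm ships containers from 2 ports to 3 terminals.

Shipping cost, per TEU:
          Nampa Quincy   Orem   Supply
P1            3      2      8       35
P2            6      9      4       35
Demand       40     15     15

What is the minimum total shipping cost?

270

An optimal shipping plan:
  P1–Nampa: 20 × 3 = 60
  P1–Quincy: 15 × 2 = 30
  P2–Nampa: 20 × 6 = 120
  P2–Orem: 15 × 4 = 60
Total = 60 + 30 + 120 + 60 = 270.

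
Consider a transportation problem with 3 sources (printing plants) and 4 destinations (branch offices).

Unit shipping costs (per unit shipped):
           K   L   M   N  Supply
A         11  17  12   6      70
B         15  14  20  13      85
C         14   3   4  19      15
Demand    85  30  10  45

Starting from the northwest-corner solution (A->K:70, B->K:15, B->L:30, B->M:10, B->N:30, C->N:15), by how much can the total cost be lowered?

440

Current plan cost = 70·11 + 15·15 + 30·14 + 10·20 + 30·13 + 15·19 = 2290.
Optimal plan:
  A->K: 25 × 11 = 275
  A->N: 45 × 6 = 270
  B->K: 60 × 15 = 900
  B->L: 25 × 14 = 350
  C->L: 5 × 3 = 15
  C->M: 10 × 4 = 40
Optimal cost = 1850.
Saving = 2290 − 1850 = 440.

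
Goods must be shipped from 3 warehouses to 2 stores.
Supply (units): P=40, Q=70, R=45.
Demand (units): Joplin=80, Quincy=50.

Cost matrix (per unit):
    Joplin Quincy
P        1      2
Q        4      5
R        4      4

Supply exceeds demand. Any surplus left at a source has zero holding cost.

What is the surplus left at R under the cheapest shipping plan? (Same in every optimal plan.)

0

Minimum-cost shipments:
  P→Joplin: 35 units
  P→Quincy: 5 units
  Q→Joplin: 45 units
  R→Quincy: 45 units
Total cost = 405.
R ships 45 of its 45, leaving 0.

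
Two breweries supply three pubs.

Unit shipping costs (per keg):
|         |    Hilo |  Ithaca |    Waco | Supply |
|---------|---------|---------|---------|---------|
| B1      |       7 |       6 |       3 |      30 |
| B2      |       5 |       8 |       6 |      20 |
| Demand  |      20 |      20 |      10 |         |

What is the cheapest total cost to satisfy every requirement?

250

Optimal allocation:
  B1->Ithaca: 20 × 6 = 120
  B1->Waco: 10 × 3 = 30
  B2->Hilo: 20 × 5 = 100
Total = 120 + 30 + 100 = 250.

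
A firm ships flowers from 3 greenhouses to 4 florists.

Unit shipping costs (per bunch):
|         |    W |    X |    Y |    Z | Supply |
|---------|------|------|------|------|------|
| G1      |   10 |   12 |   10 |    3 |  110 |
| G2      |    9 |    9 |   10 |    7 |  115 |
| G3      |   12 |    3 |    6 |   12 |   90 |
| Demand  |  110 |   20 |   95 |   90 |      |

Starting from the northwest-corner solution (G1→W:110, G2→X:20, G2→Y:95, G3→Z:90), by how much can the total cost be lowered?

1320

Current plan cost = 110·10 + 20·9 + 95·10 + 90·12 = 3310.
Optimal plan:
  G1→Y: 20 × 10 = 200
  G1→Z: 90 × 3 = 270
  G2→W: 110 × 9 = 990
  G2→Y: 5 × 10 = 50
  G3→X: 20 × 3 = 60
  G3→Y: 70 × 6 = 420
Optimal cost = 1990.
Saving = 3310 − 1990 = 1320.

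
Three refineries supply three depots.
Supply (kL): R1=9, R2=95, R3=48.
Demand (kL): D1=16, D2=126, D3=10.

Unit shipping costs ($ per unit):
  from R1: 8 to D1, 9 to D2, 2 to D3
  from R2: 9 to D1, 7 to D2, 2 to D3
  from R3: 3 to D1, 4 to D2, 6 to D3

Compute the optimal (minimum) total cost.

854

Optimal allocation:
  R1–D3: 9 × $2 = $18
  R2–D2: 94 × $7 = $658
  R2–D3: 1 × $2 = $2
  R3–D1: 16 × $3 = $48
  R3–D2: 32 × $4 = $128
Total = 18 + 658 + 2 + 48 + 128 = $854.
(Supply check: R1 ships 9; R2 ships 95; R3 ships 48.)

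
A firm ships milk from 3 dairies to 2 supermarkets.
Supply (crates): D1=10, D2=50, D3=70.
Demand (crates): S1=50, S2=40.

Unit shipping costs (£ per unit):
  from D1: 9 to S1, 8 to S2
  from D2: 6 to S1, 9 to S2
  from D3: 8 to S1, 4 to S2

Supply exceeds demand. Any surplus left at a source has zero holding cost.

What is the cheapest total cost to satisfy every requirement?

An optimal shipping plan:
  D2→S1: 50 × £6 = £300
  D3→S2: 40 × £4 = £160
Total = 300 + 160 = £460.
(Supply check: D1 ships 0; D2 ships 50; D3 ships 40.)

460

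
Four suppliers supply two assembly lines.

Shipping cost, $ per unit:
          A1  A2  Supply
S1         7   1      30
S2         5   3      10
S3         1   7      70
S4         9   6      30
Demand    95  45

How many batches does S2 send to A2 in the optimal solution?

Solving gives:
  S1–A2: 30 batches
  S2–A1: 10 batches
  S3–A1: 70 batches
  S4–A1: 15 batches
  S4–A2: 15 batches
Total cost = $375.
The route S2→A2 is not used.

0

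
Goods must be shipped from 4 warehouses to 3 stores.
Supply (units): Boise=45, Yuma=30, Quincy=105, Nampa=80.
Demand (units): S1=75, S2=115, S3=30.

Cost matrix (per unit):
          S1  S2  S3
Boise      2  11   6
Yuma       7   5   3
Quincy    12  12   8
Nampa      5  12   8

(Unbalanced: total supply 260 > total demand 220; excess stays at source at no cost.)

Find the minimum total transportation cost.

One minimum-cost allocation:
  Boise–S1: 45 × 2 = 90
  Yuma–S2: 30 × 5 = 150
  Quincy–S2: 75 × 12 = 900
  Quincy–S3: 30 × 8 = 240
  Nampa–S1: 30 × 5 = 150
  Nampa–S2: 10 × 12 = 120
Total = 90 + 150 + 900 + 240 + 150 + 120 = 1650.

1650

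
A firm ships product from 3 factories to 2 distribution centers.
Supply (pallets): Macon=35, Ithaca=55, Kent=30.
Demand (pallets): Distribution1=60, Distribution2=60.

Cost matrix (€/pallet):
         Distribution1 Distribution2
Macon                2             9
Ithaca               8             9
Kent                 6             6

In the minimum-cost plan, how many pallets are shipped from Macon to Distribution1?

Solving gives:
  Macon–Distribution1: 35 × €2 = €70
  Ithaca–Distribution1: 25 × €8 = €200
  Ithaca–Distribution2: 30 × €9 = €270
  Kent–Distribution2: 30 × €6 = €180
Total cost = €720.
So Macon→Distribution1 carries 35 pallets.

35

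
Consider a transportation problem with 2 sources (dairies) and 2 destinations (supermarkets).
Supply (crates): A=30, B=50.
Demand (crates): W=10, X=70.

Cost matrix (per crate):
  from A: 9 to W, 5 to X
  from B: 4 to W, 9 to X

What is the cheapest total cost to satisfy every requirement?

An optimal shipping plan:
  A→X: 30 × 5 = 150
  B→W: 10 × 4 = 40
  B→X: 40 × 9 = 360
Total = 150 + 40 + 360 = 550.
(Supply check: A ships 30; B ships 50.)

550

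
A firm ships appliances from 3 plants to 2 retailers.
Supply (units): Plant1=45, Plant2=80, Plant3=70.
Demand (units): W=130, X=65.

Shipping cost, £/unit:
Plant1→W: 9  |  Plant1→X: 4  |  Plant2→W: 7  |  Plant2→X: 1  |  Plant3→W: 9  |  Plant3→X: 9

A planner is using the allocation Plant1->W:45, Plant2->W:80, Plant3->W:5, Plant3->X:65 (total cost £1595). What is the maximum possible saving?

390

Current plan cost = 45·9 + 80·7 + 5·9 + 65·9 = £1595.
Optimal plan:
  Plant1→W: 45 × £9 = £405
  Plant2→W: 15 × £7 = £105
  Plant2→X: 65 × £1 = £65
  Plant3→W: 70 × £9 = £630
Optimal cost = £1205.
Saving = 1595 − 1205 = £390.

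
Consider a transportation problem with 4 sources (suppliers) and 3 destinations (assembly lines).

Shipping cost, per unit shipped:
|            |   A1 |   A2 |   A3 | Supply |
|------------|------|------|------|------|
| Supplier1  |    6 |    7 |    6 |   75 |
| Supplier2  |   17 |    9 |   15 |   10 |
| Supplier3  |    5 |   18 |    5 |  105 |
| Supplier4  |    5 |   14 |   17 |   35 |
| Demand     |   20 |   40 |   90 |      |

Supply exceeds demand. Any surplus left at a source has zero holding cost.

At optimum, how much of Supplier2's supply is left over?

10

Minimum-cost shipments:
  Supplier1->A2: 40 × 7 = 280
  Supplier3->A1: 15 × 5 = 75
  Supplier3->A3: 90 × 5 = 450
  Supplier4->A1: 5 × 5 = 25
Total cost = 830.
Supplier2 ships 0 of its 10, leaving 10.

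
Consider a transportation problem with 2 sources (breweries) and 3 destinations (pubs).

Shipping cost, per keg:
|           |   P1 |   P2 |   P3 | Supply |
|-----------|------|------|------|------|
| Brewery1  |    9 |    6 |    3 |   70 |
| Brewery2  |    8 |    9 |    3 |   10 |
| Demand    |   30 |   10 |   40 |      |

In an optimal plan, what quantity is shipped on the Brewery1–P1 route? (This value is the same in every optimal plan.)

Optimal shipments:
  Brewery1 to P1: 20 kegs
  Brewery1 to P2: 10 kegs
  Brewery1 to P3: 40 kegs
  Brewery2 to P1: 10 kegs
Total cost = 440.
So Brewery1→P1 carries 20 kegs.

20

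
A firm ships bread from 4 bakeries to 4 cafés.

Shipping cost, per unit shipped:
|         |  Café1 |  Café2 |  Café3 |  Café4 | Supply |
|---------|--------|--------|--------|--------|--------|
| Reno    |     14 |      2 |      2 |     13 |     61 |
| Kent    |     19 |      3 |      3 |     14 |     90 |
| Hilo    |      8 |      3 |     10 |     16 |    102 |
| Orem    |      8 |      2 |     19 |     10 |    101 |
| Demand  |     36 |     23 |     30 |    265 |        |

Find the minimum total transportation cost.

Optimal allocation:
  Reno to Café3: 30 × 2 = 60
  Reno to Café4: 31 × 13 = 403
  Kent to Café4: 90 × 14 = 1260
  Hilo to Café1: 36 × 8 = 288
  Hilo to Café2: 23 × 3 = 69
  Hilo to Café4: 43 × 16 = 688
  Orem to Café4: 101 × 10 = 1010
Total = 60 + 403 + 1260 + 288 + 69 + 688 + 1010 = 3778.
(Supply check: Reno ships 61; Kent ships 90; Hilo ships 102; Orem ships 101.)

3778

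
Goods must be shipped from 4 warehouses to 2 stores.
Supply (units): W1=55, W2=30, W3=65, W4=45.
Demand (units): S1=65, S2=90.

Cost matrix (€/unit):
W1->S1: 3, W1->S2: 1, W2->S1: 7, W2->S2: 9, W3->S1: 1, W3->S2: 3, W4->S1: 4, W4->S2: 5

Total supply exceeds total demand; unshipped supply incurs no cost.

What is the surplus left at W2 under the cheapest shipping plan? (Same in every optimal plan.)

30

Minimum-cost shipments:
  W1->S2: 55 units
  W3->S1: 65 units
  W4->S2: 35 units
Total cost = €295.
W2 ships 0 of its 30, leaving 30.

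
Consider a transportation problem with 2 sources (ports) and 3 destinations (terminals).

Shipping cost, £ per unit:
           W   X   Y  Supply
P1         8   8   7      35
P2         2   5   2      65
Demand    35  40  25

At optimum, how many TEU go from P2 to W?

35

Solving gives:
  P1->X: 35 × £8 = £280
  P2->W: 35 × £2 = £70
  P2->X: 5 × £5 = £25
  P2->Y: 25 × £2 = £50
Total cost = £425.
So P2→W carries 35 TEU.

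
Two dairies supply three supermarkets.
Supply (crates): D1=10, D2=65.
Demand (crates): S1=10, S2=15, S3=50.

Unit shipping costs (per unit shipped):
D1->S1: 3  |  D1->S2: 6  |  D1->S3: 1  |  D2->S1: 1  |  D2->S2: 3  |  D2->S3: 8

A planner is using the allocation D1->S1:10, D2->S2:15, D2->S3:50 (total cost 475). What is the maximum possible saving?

90

Current plan cost = 10·3 + 15·3 + 50·8 = 475.
Optimal plan:
  D1->S3: 10 crates
  D2->S1: 10 crates
  D2->S2: 15 crates
  D2->S3: 40 crates
Optimal cost = 385.
Saving = 475 − 385 = 90.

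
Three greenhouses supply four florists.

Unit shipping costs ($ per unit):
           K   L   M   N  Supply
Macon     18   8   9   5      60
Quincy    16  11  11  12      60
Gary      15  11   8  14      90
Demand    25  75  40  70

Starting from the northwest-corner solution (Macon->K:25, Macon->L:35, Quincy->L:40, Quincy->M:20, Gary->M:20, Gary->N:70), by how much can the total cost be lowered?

590

Current plan cost = 25·18 + 35·8 + 40·11 + 20·11 + 20·8 + 70·14 = $2530.
Optimal plan:
  Macon–N: 60 × $5 = $300
  Quincy–L: 50 × $11 = $550
  Quincy–N: 10 × $12 = $120
  Gary–K: 25 × $15 = $375
  Gary–L: 25 × $11 = $275
  Gary–M: 40 × $8 = $320
Optimal cost = $1940.
Saving = 2530 − 1940 = $590.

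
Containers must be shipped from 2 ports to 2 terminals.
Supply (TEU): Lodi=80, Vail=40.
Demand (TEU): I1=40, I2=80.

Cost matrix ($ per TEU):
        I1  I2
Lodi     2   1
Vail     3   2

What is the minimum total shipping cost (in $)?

One minimum-cost allocation:
  Lodi–I2: 80 × $1 = $80
  Vail–I1: 40 × $3 = $120
Total = 80 + 120 = $200.

200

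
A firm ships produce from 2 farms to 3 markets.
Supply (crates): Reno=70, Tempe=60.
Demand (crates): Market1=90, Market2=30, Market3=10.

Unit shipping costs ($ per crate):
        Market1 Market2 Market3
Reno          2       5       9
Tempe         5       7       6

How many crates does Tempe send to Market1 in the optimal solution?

The minimum-cost plan:
  Reno to Market1: 70 × $2 = $140
  Tempe to Market1: 20 × $5 = $100
  Tempe to Market2: 30 × $7 = $210
  Tempe to Market3: 10 × $6 = $60
Total cost = $510.
So Tempe→Market1 carries 20 crates.

20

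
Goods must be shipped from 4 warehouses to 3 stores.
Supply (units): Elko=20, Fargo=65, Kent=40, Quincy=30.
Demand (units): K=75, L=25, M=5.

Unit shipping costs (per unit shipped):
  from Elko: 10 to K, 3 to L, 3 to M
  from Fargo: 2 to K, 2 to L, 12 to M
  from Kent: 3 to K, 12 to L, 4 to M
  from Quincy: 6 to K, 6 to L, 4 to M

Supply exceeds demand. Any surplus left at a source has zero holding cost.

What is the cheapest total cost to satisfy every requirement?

250

An optimal shipping plan:
  Elko->M: 5 × 3 = 15
  Fargo->K: 40 × 2 = 80
  Fargo->L: 25 × 2 = 50
  Kent->K: 35 × 3 = 105
Total = 15 + 80 + 50 + 105 = 250.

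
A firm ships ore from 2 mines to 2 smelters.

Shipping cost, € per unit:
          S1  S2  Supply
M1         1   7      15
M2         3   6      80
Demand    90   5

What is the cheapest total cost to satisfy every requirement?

A cheapest plan:
  M1->S1: 15 × €1 = €15
  M2->S1: 75 × €3 = €225
  M2->S2: 5 × €6 = €30
Total = 15 + 225 + 30 = €270.
(Supply check: M1 ships 15; M2 ships 80.)

270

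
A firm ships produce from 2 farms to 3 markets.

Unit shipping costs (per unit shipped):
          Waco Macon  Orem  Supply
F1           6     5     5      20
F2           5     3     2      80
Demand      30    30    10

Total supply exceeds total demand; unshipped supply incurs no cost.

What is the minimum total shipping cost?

260

An optimal shipping plan:
  F2→Waco: 30 crates
  F2→Macon: 30 crates
  F2→Orem: 10 crates
Total cost = 260.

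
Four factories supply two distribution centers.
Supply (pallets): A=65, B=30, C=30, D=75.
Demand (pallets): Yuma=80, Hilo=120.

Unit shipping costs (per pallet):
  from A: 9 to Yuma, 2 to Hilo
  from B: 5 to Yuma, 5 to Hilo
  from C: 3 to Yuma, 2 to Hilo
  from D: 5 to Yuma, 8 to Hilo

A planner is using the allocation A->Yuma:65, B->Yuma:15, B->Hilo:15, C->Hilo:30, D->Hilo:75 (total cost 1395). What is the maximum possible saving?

Current plan cost = 65·9 + 15·5 + 15·5 + 30·2 + 75·8 = 1395.
Optimal plan:
  A→Hilo: 65 pallets
  B→Yuma: 5 pallets
  B→Hilo: 25 pallets
  C→Hilo: 30 pallets
  D→Yuma: 75 pallets
Optimal cost = 715.
Saving = 1395 − 715 = 680.

680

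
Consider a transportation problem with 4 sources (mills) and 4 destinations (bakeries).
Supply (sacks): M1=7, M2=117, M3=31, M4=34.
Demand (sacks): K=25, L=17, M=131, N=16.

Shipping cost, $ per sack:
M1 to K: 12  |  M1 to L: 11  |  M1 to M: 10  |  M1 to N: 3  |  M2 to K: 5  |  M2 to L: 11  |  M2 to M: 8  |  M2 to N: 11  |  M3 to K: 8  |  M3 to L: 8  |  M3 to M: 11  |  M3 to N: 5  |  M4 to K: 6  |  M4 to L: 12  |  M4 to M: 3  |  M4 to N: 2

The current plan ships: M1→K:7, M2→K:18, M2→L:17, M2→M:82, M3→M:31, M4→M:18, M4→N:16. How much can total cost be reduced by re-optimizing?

224

Current plan cost = 7·12 + 18·5 + 17·11 + 82·8 + 31·11 + 18·3 + 16·2 = $1444.
Optimal plan:
  M1->N: 7 × $3 = $21
  M2->K: 25 × $5 = $125
  M2->M: 92 × $8 = $736
  M3->L: 17 × $8 = $136
  M3->M: 5 × $11 = $55
  M3->N: 9 × $5 = $45
  M4->M: 34 × $3 = $102
Optimal cost = $1220.
Saving = 1444 − 1220 = $224.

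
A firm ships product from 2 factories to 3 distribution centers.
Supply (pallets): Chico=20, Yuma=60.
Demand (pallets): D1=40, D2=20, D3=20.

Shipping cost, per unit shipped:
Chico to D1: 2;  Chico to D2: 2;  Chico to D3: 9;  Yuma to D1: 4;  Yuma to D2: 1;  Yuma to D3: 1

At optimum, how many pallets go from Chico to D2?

The minimum-cost plan:
  Chico->D1: 20 × 2 = 40
  Yuma->D1: 20 × 4 = 80
  Yuma->D2: 20 × 1 = 20
  Yuma->D3: 20 × 1 = 20
Total cost = 160.
The route Chico→D2 is not used.

0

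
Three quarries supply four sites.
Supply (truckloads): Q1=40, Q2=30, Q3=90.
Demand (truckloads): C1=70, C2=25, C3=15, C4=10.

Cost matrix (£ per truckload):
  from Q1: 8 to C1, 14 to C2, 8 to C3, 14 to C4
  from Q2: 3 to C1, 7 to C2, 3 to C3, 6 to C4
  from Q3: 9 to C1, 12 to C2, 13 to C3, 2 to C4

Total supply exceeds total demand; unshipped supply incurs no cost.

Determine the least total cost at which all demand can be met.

A cheapest plan:
  Q1->C1: 25 × £8 = £200
  Q1->C3: 15 × £8 = £120
  Q2->C1: 30 × £3 = £90
  Q3->C1: 15 × £9 = £135
  Q3->C2: 25 × £12 = £300
  Q3->C4: 10 × £2 = £20
Total = 200 + 120 + 90 + 135 + 300 + 20 = £865.

865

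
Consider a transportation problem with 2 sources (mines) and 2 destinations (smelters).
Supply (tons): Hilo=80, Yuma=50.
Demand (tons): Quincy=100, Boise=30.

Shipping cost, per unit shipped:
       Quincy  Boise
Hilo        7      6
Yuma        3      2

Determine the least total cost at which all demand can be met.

An optimal shipping plan:
  Hilo->Quincy: 50 tons
  Hilo->Boise: 30 tons
  Yuma->Quincy: 50 tons
Total cost = 680.

680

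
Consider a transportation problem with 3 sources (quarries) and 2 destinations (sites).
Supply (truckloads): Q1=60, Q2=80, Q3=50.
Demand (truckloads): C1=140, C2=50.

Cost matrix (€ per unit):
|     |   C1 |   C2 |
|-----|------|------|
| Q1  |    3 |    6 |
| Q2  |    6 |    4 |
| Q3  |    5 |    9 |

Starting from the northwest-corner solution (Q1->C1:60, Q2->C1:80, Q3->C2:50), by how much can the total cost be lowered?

Current plan cost = 60·3 + 80·6 + 50·9 = €1110.
Optimal plan:
  Q1 to C1: 60 truckloads
  Q2 to C1: 30 truckloads
  Q2 to C2: 50 truckloads
  Q3 to C1: 50 truckloads
Optimal cost = €810.
Saving = 1110 − 810 = €300.

300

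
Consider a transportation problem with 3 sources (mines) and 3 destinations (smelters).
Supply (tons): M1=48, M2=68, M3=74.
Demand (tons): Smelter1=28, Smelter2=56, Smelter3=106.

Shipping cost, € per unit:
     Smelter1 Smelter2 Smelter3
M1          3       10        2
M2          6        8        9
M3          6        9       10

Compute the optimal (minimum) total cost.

An optimal shipping plan:
  M1–Smelter3: 48 × €2 = €96
  M2–Smelter2: 10 × €8 = €80
  M2–Smelter3: 58 × €9 = €522
  M3–Smelter1: 28 × €6 = €168
  M3–Smelter2: 46 × €9 = €414
Total = 96 + 80 + 522 + 168 + 414 = €1280.

1280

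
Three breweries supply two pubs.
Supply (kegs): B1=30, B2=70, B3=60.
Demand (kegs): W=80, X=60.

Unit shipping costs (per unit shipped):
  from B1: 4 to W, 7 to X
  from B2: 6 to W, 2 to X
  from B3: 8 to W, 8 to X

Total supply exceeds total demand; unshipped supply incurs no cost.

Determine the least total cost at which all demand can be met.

Optimal allocation:
  B1->W: 30 × 4 = 120
  B2->W: 10 × 6 = 60
  B2->X: 60 × 2 = 120
  B3->W: 40 × 8 = 320
Total = 120 + 60 + 120 + 320 = 620.
(Supply check: B1 ships 30; B2 ships 70; B3 ships 40.)

620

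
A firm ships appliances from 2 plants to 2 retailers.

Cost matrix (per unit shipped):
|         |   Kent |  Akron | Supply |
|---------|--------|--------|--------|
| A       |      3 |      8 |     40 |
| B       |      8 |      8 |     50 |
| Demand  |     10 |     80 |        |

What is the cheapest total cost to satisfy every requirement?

One minimum-cost allocation:
  A->Kent: 10 × 3 = 30
  A->Akron: 30 × 8 = 240
  B->Akron: 50 × 8 = 400
Total = 30 + 240 + 400 = 670.
(Supply check: A ships 40; B ships 50.)

670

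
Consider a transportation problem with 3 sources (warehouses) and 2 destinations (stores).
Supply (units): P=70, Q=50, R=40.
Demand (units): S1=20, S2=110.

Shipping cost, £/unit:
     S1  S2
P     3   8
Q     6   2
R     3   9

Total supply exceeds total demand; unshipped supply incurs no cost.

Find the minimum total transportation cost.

Optimal allocation:
  P to S2: 60 units
  Q to S2: 50 units
  R to S1: 20 units
Total cost = £640.
(Supply check: P ships 60; Q ships 50; R ships 20.)

640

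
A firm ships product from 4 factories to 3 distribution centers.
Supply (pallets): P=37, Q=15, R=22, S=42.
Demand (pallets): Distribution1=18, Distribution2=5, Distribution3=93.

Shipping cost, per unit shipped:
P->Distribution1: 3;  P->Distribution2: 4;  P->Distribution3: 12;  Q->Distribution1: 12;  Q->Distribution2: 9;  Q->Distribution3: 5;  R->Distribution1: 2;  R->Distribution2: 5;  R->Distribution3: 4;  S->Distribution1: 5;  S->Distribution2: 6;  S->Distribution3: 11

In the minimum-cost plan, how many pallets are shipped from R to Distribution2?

0

Solving gives:
  P→Distribution1: 18 × 3 = 54
  P→Distribution2: 5 × 4 = 20
  P→Distribution3: 14 × 12 = 168
  Q→Distribution3: 15 × 5 = 75
  R→Distribution3: 22 × 4 = 88
  S→Distribution3: 42 × 11 = 462
Total cost = 867.
The route R→Distribution2 is not used.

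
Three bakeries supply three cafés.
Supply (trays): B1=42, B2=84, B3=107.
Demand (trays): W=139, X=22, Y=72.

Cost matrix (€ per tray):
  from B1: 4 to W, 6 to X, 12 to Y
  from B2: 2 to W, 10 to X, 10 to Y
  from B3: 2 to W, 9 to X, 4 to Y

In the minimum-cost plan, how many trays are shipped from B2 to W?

84

Solving gives:
  B1–W: 20 × €4 = €80
  B1–X: 22 × €6 = €132
  B2–W: 84 × €2 = €168
  B3–W: 35 × €2 = €70
  B3–Y: 72 × €4 = €288
Total cost = €738.
So B2→W carries 84 trays.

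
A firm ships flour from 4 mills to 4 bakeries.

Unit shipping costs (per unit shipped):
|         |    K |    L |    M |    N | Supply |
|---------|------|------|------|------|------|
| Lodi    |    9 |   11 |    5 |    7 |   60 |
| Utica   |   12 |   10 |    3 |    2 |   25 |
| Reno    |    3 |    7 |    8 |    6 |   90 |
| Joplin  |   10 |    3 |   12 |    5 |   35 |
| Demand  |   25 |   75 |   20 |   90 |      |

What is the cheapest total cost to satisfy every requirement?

1040

Optimal allocation:
  Lodi->M: 20 × 5 = 100
  Lodi->N: 40 × 7 = 280
  Utica->N: 25 × 2 = 50
  Reno->K: 25 × 3 = 75
  Reno->L: 40 × 7 = 280
  Reno->N: 25 × 6 = 150
  Joplin->L: 35 × 3 = 105
Total = 100 + 280 + 50 + 75 + 280 + 150 + 105 = 1040.
(Supply check: Lodi ships 60; Utica ships 25; Reno ships 90; Joplin ships 35.)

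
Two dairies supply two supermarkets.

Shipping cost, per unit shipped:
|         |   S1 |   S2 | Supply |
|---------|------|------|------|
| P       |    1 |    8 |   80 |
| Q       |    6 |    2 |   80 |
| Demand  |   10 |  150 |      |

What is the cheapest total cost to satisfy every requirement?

An optimal shipping plan:
  P to S1: 10 × 1 = 10
  P to S2: 70 × 8 = 560
  Q to S2: 80 × 2 = 160
Total = 10 + 560 + 160 = 730.
(Supply check: P ships 80; Q ships 80.)

730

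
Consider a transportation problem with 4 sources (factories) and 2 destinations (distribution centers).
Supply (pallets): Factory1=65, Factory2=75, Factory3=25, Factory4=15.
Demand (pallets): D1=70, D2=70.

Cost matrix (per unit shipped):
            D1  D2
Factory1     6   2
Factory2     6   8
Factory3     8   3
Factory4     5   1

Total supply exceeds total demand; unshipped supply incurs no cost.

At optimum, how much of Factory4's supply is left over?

0

Minimum-cost shipments:
  Factory1 to D2: 55 × 2 = 110
  Factory2 to D1: 70 × 6 = 420
  Factory4 to D2: 15 × 1 = 15
Total cost = 545.
Factory4 ships 15 of its 15, leaving 0.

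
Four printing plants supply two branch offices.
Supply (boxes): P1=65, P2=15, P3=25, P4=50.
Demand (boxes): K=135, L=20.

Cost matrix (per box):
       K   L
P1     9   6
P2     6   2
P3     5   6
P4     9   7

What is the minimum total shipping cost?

An optimal shipping plan:
  P1→K: 60 × 9 = 540
  P1→L: 5 × 6 = 30
  P2→L: 15 × 2 = 30
  P3→K: 25 × 5 = 125
  P4→K: 50 × 9 = 450
Total = 540 + 30 + 30 + 125 + 450 = 1175.
(Supply check: P1 ships 65; P2 ships 15; P3 ships 25; P4 ships 50.)

1175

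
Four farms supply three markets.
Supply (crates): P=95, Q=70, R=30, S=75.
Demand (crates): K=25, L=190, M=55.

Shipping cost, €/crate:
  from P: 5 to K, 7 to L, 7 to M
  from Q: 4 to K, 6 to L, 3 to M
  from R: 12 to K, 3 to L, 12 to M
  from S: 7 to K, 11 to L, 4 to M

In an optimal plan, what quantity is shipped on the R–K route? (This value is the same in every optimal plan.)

Solving gives:
  P to L: 95 × €7 = €665
  Q to K: 5 × €4 = €20
  Q to L: 65 × €6 = €390
  R to L: 30 × €3 = €90
  S to K: 20 × €7 = €140
  S to M: 55 × €4 = €220
Total cost = €1525.
The route R→K is not used.

0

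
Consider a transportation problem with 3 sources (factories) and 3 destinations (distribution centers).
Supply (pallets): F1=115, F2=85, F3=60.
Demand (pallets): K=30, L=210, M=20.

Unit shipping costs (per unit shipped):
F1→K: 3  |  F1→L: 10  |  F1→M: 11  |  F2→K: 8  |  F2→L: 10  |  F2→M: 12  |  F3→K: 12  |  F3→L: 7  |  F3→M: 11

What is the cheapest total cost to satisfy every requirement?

An optimal shipping plan:
  F1–K: 30 × 3 = 90
  F1–L: 65 × 10 = 650
  F1–M: 20 × 11 = 220
  F2–L: 85 × 10 = 850
  F3–L: 60 × 7 = 420
Total = 90 + 650 + 220 + 850 + 420 = 2230.

2230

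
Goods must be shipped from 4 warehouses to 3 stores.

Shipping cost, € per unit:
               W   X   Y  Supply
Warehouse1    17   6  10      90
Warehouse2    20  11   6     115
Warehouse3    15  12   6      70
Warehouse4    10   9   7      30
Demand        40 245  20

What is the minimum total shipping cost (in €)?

One minimum-cost allocation:
  Warehouse1–X: 90 × €6 = €540
  Warehouse2–X: 115 × €11 = €1265
  Warehouse3–W: 10 × €15 = €150
  Warehouse3–X: 40 × €12 = €480
  Warehouse3–Y: 20 × €6 = €120
  Warehouse4–W: 30 × €10 = €300
Total = 540 + 1265 + 150 + 480 + 120 + 300 = €2855.

2855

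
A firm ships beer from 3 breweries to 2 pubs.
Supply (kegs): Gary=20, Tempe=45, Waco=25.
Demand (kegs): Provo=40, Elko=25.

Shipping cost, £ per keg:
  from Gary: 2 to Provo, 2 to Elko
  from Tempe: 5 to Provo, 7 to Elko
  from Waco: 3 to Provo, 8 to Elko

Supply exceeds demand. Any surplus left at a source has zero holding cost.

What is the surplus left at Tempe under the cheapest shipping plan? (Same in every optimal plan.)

An optimal plan:
  Gary–Elko: 20 × £2 = £40
  Tempe–Provo: 15 × £5 = £75
  Tempe–Elko: 5 × £7 = £35
  Waco–Provo: 25 × £3 = £75
Total cost = £225.
Tempe ships 20 of its 45, leaving 25.

25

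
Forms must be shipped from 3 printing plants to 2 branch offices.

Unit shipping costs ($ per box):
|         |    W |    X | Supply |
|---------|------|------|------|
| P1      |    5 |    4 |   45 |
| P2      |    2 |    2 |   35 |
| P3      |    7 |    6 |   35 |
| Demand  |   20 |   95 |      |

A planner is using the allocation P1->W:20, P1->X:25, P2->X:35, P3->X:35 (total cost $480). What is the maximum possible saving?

20

Current plan cost = 20·5 + 25·4 + 35·2 + 35·6 = $480.
Optimal plan:
  P1->X: 45 × $4 = $180
  P2->W: 20 × $2 = $40
  P2->X: 15 × $2 = $30
  P3->X: 35 × $6 = $210
Optimal cost = $460.
Saving = 480 − 460 = $20.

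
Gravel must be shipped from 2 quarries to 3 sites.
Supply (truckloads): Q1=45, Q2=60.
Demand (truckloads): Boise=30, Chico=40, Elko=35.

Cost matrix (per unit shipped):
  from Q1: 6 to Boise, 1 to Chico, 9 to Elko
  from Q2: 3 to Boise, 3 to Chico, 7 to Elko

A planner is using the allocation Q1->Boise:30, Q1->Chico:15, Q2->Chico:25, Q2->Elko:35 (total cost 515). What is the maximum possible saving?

Current plan cost = 30·6 + 15·1 + 25·3 + 35·7 = 515.
Optimal plan:
  Q1 to Chico: 40 truckloads
  Q1 to Elko: 5 truckloads
  Q2 to Boise: 30 truckloads
  Q2 to Elko: 30 truckloads
Optimal cost = 385.
Saving = 515 − 385 = 130.

130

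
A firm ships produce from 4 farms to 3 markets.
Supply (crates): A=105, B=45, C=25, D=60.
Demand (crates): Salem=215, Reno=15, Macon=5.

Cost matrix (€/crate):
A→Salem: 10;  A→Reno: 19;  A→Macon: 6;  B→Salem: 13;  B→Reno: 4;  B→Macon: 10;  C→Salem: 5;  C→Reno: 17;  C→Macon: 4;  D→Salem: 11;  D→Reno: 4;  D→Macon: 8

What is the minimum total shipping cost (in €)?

2265

One minimum-cost allocation:
  A to Salem: 100 × €10 = €1000
  A to Macon: 5 × €6 = €30
  B to Salem: 30 × €13 = €390
  B to Reno: 15 × €4 = €60
  C to Salem: 25 × €5 = €125
  D to Salem: 60 × €11 = €660
Total = 1000 + 30 + 390 + 60 + 125 + 660 = €2265.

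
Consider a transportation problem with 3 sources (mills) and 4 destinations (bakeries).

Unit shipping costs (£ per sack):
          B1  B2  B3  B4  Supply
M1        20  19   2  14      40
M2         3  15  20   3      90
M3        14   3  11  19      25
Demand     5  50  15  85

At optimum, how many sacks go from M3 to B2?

Solving gives:
  M1 to B2: 25 × £19 = £475
  M1 to B3: 15 × £2 = £30
  M2 to B1: 5 × £3 = £15
  M2 to B4: 85 × £3 = £255
  M3 to B2: 25 × £3 = £75
Total cost = £850.
So M3→B2 carries 25 sacks.

25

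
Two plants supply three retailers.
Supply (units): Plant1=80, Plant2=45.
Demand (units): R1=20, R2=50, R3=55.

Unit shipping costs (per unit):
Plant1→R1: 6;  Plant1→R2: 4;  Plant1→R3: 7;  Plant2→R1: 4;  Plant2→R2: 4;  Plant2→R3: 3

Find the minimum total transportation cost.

525

Optimal allocation:
  Plant1–R1: 20 × 6 = 120
  Plant1–R2: 50 × 4 = 200
  Plant1–R3: 10 × 7 = 70
  Plant2–R3: 45 × 3 = 135
Total = 120 + 200 + 70 + 135 = 525.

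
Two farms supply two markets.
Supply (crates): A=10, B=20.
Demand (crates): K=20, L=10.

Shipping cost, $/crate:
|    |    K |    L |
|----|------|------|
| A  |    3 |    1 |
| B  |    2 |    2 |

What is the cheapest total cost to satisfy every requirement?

50

Optimal allocation:
  A→L: 10 × $1 = $10
  B→K: 20 × $2 = $40
Total = 10 + 40 = $50.
(Supply check: A ships 10; B ships 20.)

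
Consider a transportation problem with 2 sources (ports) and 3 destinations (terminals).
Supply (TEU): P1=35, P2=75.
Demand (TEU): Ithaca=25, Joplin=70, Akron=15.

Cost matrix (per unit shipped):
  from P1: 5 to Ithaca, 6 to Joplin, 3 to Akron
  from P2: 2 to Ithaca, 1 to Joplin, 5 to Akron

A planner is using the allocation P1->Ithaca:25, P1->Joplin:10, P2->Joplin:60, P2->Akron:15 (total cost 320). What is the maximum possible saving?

Current plan cost = 25·5 + 10·6 + 60·1 + 15·5 = 320.
Optimal plan:
  P1 to Ithaca: 20 × 5 = 100
  P1 to Akron: 15 × 3 = 45
  P2 to Ithaca: 5 × 2 = 10
  P2 to Joplin: 70 × 1 = 70
Optimal cost = 225.
Saving = 320 − 225 = 95.

95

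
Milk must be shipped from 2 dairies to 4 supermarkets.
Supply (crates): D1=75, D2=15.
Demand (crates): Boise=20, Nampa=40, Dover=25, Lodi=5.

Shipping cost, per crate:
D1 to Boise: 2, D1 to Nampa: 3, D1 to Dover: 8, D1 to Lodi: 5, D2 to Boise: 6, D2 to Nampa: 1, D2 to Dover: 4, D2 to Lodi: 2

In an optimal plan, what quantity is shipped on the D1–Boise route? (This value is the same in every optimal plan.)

Solving gives:
  D1 to Boise: 20 crates
  D1 to Nampa: 40 crates
  D1 to Dover: 10 crates
  D1 to Lodi: 5 crates
  D2 to Dover: 15 crates
Total cost = 325.
So D1→Boise carries 20 crates.

20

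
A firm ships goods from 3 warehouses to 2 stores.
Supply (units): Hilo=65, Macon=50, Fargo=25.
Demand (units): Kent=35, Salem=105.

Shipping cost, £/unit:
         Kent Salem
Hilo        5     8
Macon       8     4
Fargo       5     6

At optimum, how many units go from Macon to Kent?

Optimal shipments:
  Hilo→Kent: 35 units
  Hilo→Salem: 30 units
  Macon→Salem: 50 units
  Fargo→Salem: 25 units
Total cost = £765.
The route Macon→Kent is not used.

0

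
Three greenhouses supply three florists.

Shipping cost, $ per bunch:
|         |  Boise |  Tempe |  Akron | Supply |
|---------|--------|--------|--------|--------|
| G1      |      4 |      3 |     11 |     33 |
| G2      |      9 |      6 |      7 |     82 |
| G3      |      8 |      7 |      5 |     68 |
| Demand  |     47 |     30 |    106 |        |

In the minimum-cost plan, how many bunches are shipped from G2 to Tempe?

30

Solving gives:
  G1→Boise: 33 × $4 = $132
  G2→Boise: 14 × $9 = $126
  G2→Tempe: 30 × $6 = $180
  G2→Akron: 38 × $7 = $266
  G3→Akron: 68 × $5 = $340
Total cost = $1044.
So G2→Tempe carries 30 bunches.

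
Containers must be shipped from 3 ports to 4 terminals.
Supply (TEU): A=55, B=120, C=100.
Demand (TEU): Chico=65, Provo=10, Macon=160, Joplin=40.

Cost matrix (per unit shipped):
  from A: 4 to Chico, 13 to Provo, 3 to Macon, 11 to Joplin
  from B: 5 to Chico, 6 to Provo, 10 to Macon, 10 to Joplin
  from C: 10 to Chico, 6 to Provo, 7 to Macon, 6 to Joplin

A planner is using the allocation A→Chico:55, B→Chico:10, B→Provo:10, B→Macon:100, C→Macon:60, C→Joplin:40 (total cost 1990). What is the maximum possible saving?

330

Current plan cost = 55·4 + 10·5 + 10·6 + 100·10 + 60·7 + 40·6 = 1990.
Optimal plan:
  A→Macon: 55 × 3 = 165
  B→Chico: 65 × 5 = 325
  B→Provo: 10 × 6 = 60
  B→Macon: 45 × 10 = 450
  C→Macon: 60 × 7 = 420
  C→Joplin: 40 × 6 = 240
Optimal cost = 1660.
Saving = 1990 − 1660 = 330.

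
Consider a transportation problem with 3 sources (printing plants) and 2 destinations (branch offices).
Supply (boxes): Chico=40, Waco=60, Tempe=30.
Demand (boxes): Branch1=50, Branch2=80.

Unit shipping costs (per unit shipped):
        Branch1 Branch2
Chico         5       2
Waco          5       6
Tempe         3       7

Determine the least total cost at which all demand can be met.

One minimum-cost allocation:
  Chico to Branch2: 40 × 2 = 80
  Waco to Branch1: 20 × 5 = 100
  Waco to Branch2: 40 × 6 = 240
  Tempe to Branch1: 30 × 3 = 90
Total = 80 + 100 + 240 + 90 = 510.

510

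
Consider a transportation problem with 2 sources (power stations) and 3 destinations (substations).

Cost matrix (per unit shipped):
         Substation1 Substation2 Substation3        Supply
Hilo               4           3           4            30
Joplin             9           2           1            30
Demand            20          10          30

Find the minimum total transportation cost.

One minimum-cost allocation:
  Hilo→Substation1: 20 MWh
  Hilo→Substation2: 10 MWh
  Joplin→Substation3: 30 MWh
Total cost = 140.

140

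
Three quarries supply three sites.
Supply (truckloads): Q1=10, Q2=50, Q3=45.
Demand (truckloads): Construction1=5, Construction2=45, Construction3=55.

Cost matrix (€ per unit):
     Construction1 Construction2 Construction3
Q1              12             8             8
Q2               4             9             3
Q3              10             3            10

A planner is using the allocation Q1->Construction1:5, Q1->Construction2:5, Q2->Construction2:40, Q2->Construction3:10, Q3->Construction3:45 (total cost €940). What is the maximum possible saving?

570

Current plan cost = 5·12 + 5·8 + 40·9 + 10·3 + 45·10 = €940.
Optimal plan:
  Q1→Construction3: 10 truckloads
  Q2→Construction1: 5 truckloads
  Q2→Construction3: 45 truckloads
  Q3→Construction2: 45 truckloads
Optimal cost = €370.
Saving = 940 − 370 = €570.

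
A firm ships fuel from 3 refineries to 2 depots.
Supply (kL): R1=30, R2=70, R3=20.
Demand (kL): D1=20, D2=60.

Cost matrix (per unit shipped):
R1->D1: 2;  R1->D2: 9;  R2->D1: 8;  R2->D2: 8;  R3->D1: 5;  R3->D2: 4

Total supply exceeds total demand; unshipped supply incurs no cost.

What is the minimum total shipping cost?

One minimum-cost allocation:
  R1 to D1: 20 kL
  R2 to D2: 40 kL
  R3 to D2: 20 kL
Total cost = 440.
(Supply check: R1 ships 20; R2 ships 40; R3 ships 20.)

440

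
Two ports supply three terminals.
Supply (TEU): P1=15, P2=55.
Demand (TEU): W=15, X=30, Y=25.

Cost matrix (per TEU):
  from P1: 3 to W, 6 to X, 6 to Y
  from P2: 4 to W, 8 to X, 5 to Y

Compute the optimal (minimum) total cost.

An optimal shipping plan:
  P1→X: 15 TEU
  P2→W: 15 TEU
  P2→X: 15 TEU
  P2→Y: 25 TEU
Total cost = 395.
(Supply check: P1 ships 15; P2 ships 55.)

395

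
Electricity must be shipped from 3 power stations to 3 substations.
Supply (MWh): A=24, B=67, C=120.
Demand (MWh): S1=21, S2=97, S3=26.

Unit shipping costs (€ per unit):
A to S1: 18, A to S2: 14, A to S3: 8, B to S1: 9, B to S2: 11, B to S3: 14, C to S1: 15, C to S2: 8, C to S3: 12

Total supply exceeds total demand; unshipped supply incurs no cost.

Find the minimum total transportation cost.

1181

A cheapest plan:
  A–S3: 24 MWh
  B–S1: 21 MWh
  C–S2: 97 MWh
  C–S3: 2 MWh
Total cost = €1181.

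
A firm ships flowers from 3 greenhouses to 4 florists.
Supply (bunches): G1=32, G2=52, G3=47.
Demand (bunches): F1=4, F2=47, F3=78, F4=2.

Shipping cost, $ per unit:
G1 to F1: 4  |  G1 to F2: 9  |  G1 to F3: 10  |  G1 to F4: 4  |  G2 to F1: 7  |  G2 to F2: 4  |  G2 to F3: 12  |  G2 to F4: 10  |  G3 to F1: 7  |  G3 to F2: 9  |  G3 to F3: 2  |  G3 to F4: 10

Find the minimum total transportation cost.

626

A cheapest plan:
  G1 to F1: 4 × $4 = $16
  G1 to F3: 26 × $10 = $260
  G1 to F4: 2 × $4 = $8
  G2 to F2: 47 × $4 = $188
  G2 to F3: 5 × $12 = $60
  G3 to F3: 47 × $2 = $94
Total = 16 + 260 + 8 + 188 + 60 + 94 = $626.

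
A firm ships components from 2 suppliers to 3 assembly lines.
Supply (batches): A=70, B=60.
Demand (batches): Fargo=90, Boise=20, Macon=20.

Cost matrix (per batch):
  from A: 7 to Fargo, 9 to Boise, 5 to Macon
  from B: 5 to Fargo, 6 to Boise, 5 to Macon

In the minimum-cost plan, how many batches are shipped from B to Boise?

Optimal shipments:
  A→Fargo: 50 × 7 = 350
  A→Macon: 20 × 5 = 100
  B→Fargo: 40 × 5 = 200
  B→Boise: 20 × 6 = 120
Total cost = 770.
So B→Boise carries 20 batches.

20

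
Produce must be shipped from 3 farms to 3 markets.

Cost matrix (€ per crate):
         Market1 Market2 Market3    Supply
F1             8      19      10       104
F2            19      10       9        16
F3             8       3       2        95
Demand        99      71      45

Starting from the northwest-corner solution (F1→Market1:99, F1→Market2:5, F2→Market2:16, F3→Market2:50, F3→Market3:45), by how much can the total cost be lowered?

40

Current plan cost = 99·8 + 5·19 + 16·10 + 50·3 + 45·2 = €1287.
Optimal plan:
  F1→Market1: 99 crates
  F1→Market3: 5 crates
  F2→Market2: 16 crates
  F3→Market2: 55 crates
  F3→Market3: 40 crates
Optimal cost = €1247.
Saving = 1287 − 1247 = €40.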